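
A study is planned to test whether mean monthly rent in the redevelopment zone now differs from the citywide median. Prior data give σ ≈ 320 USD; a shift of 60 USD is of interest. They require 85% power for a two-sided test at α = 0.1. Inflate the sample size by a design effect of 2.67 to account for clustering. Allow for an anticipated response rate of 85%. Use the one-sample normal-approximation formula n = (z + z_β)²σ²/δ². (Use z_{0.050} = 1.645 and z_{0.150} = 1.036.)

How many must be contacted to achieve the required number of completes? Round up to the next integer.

n = (z_{α/2} + z_β)² · σ² / δ²
  = (1.645 + 1.036)² · 320² / 60²
  = 7.1878 · 102400 / 3600
  = 204.45
Design effect: 2.67 × 204.45 = 545.89.
Adjust for 85% response: 545.89 / 0.85 = 642.22.
Round up → n = 643.

n = 643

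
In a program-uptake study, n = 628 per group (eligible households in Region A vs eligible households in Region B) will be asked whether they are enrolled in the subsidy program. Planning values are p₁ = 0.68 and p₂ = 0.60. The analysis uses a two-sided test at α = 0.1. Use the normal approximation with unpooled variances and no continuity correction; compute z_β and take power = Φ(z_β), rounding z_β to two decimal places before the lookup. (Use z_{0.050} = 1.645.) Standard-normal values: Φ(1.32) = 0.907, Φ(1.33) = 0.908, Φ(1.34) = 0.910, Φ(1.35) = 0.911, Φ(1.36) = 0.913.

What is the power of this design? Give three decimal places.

Power ≈ 0.907

z_β = |p₁−p₂|·√(n/[p₁q₁+p₂q₂]) − z_{α/2}
    = 0.08 · √(628/0.4576) − 1.645
    = 0.08 · 37.0456 − 1.645
    = 2.9636 − 1.645 = 1.3186 → 1.32
Power = Φ(1.32) = 0.907.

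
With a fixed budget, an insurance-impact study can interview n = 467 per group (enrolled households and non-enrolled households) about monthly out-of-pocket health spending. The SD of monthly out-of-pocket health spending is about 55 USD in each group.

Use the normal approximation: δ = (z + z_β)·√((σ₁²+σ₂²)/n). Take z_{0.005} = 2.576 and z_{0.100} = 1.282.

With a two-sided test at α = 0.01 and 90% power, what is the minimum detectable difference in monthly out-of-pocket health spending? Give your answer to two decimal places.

Minimum detectable difference ≈ 13.89 USD

δ = (z_{α/2} + z_β) · √((σ₁²+σ₂²)/n)
  = (2.576 + 1.282) · √(6050/467)
  = 3.858 · √12.955
  = 3.858 · 3.5993
  = 13.8861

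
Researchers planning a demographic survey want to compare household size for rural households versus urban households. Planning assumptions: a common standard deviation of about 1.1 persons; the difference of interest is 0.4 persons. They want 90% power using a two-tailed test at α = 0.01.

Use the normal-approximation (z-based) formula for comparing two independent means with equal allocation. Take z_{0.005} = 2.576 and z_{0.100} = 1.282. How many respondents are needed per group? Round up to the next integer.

n = 226 per group

n = (z_{α/2} + z_β)² · (σ₁² + σ₂²) / δ²
  = (2.576 + 1.282)² · (2·1.1² = 2.42) / 0.4²
  = 14.8842 · 2.42 / 0.16
  = 225.12
Round up → n = 226 per group.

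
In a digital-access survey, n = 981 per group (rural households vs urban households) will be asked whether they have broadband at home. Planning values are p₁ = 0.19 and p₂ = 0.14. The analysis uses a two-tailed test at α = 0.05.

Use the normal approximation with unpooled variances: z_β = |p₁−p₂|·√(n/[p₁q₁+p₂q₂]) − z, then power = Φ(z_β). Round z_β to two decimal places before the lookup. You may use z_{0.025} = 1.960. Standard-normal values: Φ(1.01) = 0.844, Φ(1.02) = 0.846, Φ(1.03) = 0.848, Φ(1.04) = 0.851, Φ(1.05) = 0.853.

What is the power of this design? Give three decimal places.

Power ≈ 0.848

z_β = |p₁−p₂|·√(n/[p₁q₁+p₂q₂]) − z_{α/2}
    = 0.05 · √(981/0.2743) − 1.960
    = 0.05 · 59.8028 − 1.960
    = 2.9901 − 1.960 = 1.0301 → 1.03
Power = Φ(1.03) = 0.848.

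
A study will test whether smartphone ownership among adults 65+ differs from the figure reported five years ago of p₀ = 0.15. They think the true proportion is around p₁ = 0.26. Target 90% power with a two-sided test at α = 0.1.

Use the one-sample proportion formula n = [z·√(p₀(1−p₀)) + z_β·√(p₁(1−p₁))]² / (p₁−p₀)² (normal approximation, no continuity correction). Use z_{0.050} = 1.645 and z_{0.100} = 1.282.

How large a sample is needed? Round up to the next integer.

n = [z_{α/2}·√(p₀q₀) + z_β·√(p₁q₁)]² / (p₁ − p₀)²
  = [1.645·√(0.15·0.85) + 1.282·√(0.26·0.74)]² / (0.11)²
  = [1.645·0.3571 + 1.282·0.4386]² / 0.0121
  = [1.1497]² / 0.0121
  = 109.24
Round up → n = 110.

n = 110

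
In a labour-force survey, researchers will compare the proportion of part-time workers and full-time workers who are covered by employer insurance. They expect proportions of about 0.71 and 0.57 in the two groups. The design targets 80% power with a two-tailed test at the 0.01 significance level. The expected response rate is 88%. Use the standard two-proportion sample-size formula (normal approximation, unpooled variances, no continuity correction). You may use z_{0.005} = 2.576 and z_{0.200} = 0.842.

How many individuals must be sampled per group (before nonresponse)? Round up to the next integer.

n = (z_{α/2} + z_β)² · [p₁(1−p₁) + p₂(1−p₂)] / (p₁ − p₂)²
  = (2.576 + 0.842)² · (0.71·0.29 + 0.57·0.43) / (0.14)²
  = (3.418)² · (0.2059 + 0.2451) / 0.0196
  = 11.6827 · 0.4510 / 0.0196
  = 268.82
Adjust for 88% response: 268.82 / 0.88 = 305.48.
Round up → n = 306 per group.

n = 306 per group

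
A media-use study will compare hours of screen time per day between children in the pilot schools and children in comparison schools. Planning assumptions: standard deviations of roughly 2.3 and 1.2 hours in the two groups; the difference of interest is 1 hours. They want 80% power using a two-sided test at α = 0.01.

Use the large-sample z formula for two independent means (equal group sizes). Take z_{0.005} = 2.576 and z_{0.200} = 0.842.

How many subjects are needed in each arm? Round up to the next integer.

n = (z_{α/2} + z_β)² · (σ₁² + σ₂²) / δ²
  = (2.576 + 0.842)² · (2.3² + 1.2² = 6.73) / 1²
  = 11.6827 · 6.73 / 1
  = 78.62
Round up → n = 79 per group.

n = 79 per group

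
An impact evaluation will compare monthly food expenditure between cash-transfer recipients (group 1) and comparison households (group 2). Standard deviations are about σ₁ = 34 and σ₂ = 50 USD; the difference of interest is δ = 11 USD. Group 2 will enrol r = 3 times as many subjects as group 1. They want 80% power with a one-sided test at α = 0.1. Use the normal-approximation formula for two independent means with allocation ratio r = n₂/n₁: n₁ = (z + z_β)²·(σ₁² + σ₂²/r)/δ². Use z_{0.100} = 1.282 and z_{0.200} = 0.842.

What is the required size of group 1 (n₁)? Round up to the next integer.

n₁ = 75

n₁ = (z_α + z_β)² · (σ₁² + σ₂²/r) / δ²
   = (1.282 + 0.842)² · (34² + 50²/3) / 11²
   = 4.5114 · (1156 + 833.3333) / 121
   = 4.5114 · 1989.3 / 121
   = 74.17
Round up → n₁ = 75; n₂ = r·n₁ = 3 × 75 = 225.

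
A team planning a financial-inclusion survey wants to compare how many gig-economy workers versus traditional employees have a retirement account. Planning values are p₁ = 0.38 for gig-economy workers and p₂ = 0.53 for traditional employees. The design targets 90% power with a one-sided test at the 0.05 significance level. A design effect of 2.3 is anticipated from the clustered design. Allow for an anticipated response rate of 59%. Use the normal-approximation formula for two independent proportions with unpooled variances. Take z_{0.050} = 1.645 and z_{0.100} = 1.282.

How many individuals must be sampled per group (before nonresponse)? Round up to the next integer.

n = 720 per group

n = (z_α + z_β)² · [p₁(1−p₁) + p₂(1−p₂)] / (p₁ − p₂)²
  = (1.645 + 1.282)² · (0.38·0.62 + 0.53·0.47) / (-0.15)²
  = (2.927)² · (0.2356 + 0.2491) / 0.0225
  = 8.5673 · 0.4847 / 0.0225
  = 184.56
Design effect: 2.3 × 184.56 = 424.49.
Adjust for 59% response: 424.49 / 0.59 = 719.47.
Round up → n = 720 per group.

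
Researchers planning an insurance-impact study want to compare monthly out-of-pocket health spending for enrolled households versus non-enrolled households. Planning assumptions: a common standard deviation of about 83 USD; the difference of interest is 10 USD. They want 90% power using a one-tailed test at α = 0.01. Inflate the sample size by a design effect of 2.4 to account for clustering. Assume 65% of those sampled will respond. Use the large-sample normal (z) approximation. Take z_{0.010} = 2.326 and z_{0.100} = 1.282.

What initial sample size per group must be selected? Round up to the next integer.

n = (z_α + z_β)² · (σ₁² + σ₂²) / δ²
  = (2.326 + 1.282)² · (2·83² = 13778) / 10²
  = 13.0177 · 13778 / 100
  = 1793.57
Design effect: 2.4 × 1793.57 = 4304.58.
Adjust for 65% response: 4304.58 / 0.65 = 6622.43.
Round up → n = 6623 per group.

n = 6623 per group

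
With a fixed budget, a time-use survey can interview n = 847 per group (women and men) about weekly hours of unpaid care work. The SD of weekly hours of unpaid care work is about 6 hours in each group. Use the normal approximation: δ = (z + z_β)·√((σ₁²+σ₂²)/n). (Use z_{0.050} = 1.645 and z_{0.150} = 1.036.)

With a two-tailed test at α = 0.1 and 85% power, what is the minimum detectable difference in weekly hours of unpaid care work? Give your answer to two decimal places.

δ = (z_{α/2} + z_β) · √((σ₁²+σ₂²)/n)
  = (1.645 + 1.036) · √(72/847)
  = 2.681 · √0.08501
  = 2.681 · 0.2916
  = 0.7817

Minimum detectable difference ≈ 0.78 hours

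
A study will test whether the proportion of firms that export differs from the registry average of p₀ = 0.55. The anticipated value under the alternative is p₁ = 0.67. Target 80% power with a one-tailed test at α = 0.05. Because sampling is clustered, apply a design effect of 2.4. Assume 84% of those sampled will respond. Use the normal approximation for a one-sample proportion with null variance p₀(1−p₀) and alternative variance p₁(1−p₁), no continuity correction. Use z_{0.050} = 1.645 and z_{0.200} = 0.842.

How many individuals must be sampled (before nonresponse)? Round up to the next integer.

n = [z_α·√(p₀q₀) + z_β·√(p₁q₁)]² / (p₁ − p₀)²
  = [1.645·√(0.55·0.45) + 0.842·√(0.67·0.33)]² / (0.12)²
  = [1.645·0.4975 + 0.842·0.4702]² / 0.0144
  = [1.2143]² / 0.0144
  = 102.40
Design effect: 2.4 × 102.40 = 245.75.
Adjust for 84% response: 245.75 / 0.84 = 292.56.
Round up → n = 293.

n = 293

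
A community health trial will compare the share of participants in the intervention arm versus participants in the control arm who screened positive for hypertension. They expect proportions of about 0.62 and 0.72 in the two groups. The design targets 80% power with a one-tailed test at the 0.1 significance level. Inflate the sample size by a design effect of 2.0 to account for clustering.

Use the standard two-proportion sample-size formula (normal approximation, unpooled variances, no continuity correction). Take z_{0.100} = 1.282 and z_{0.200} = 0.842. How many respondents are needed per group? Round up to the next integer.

n = 395 per group

n = (z_α + z_β)² · [p₁(1−p₁) + p₂(1−p₂)] / (p₁ − p₂)²
  = (1.282 + 0.842)² · (0.62·0.38 + 0.72·0.28) / (-0.10)²
  = (2.124)² · (0.2356 + 0.2016) / 0.0100
  = 4.5114 · 0.4372 / 0.0100
  = 197.24
Design effect: 2.0 × 197.24 = 394.47.
Round up → n = 395 per group.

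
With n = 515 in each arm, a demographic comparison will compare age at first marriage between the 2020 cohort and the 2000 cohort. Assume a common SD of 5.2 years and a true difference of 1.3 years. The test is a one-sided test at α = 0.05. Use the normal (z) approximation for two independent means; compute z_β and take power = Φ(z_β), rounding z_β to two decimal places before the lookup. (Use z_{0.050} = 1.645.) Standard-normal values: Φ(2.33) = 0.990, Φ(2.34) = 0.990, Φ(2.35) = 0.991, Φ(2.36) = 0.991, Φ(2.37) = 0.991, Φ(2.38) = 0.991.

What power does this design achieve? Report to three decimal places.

Power ≈ 0.991

z_β = δ·√(n/(σ₁²+σ₂²)) − z_α
    = 1.3 · √(515/54.08) − 1.645
    = 1.3 · 3.08592 − 1.645
    = 4.0117 − 1.645 = 2.3667 → 2.37
Power = Φ(2.37) = 0.991.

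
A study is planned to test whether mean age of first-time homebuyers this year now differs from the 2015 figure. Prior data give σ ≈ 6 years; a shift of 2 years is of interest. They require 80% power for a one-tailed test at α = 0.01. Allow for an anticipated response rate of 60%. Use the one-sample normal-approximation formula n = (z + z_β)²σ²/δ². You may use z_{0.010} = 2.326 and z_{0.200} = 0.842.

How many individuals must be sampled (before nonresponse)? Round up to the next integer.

n = 151

n = (z_α + z_β)² · σ² / δ²
  = (2.326 + 0.842)² · 6² / 2²
  = 10.0362 · 36 / 4
  = 90.33
Adjust for 60% response: 90.33 / 0.60 = 150.54.
Round up → n = 151.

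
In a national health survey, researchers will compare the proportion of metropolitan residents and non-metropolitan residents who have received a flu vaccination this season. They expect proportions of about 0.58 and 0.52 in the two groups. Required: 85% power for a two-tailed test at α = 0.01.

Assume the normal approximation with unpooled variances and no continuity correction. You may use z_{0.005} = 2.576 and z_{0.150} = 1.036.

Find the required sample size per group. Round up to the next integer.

n = (z_{α/2} + z_β)² · [p₁(1−p₁) + p₂(1−p₂)] / (p₁ − p₂)²
  = (2.576 + 1.036)² · (0.58·0.42 + 0.52·0.48) / (0.06)²
  = (3.612)² · (0.2436 + 0.2496) / 0.0036
  = 13.0465 · 0.4932 / 0.0036
  = 1787.38
Round up → n = 1788 per group.

n = 1788 per group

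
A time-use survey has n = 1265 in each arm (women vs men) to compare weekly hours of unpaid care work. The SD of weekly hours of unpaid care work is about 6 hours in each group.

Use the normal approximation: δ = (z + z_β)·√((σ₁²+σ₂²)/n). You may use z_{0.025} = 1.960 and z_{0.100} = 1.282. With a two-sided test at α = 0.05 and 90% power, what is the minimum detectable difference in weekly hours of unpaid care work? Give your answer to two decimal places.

Minimum detectable difference ≈ 0.77 hours

δ = (z_{α/2} + z_β) · √((σ₁²+σ₂²)/n)
  = (1.960 + 1.282) · √(72/1265)
  = 3.242 · √0.05692
  = 3.242 · 0.2386
  = 0.7735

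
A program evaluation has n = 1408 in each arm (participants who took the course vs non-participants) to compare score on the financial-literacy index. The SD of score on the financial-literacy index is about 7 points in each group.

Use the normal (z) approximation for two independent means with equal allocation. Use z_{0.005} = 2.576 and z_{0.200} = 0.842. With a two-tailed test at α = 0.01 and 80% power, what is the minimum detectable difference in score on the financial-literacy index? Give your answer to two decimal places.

δ = (z_{α/2} + z_β) · √((σ₁²+σ₂²)/n)
  = (2.576 + 0.842) · √(98/1408)
  = 3.418 · √0.0696
  = 3.418 · 0.2638
  = 0.9017

Minimum detectable difference ≈ 0.90 points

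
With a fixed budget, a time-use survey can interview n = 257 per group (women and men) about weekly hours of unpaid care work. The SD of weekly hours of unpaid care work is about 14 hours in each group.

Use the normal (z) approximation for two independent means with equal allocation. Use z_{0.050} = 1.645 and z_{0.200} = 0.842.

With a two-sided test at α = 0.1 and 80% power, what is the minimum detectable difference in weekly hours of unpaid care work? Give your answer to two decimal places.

Minimum detectable difference ≈ 3.07 hours

δ = (z_{α/2} + z_β) · √((σ₁²+σ₂²)/n)
  = (1.645 + 0.842) · √(392/257)
  = 2.487 · √1.5253
  = 2.487 · 1.2350
  = 3.0715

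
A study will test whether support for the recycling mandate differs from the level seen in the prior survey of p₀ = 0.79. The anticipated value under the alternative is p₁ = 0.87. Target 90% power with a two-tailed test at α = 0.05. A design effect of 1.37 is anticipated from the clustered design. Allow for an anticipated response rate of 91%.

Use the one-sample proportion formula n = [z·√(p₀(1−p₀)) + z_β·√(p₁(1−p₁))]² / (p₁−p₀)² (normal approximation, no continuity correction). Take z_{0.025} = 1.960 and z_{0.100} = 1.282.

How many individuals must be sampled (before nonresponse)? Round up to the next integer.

n = 356

n = [z_{α/2}·√(p₀q₀) + z_β·√(p₁q₁)]² / (p₁ − p₀)²
  = [1.960·√(0.79·0.21) + 1.282·√(0.87·0.13)]² / (0.08)²
  = [1.960·0.4073 + 1.282·0.3363]² / 0.0064
  = [1.2295]² / 0.0064
  = 236.19
Design effect: 1.37 × 236.19 = 323.57.
Adjust for 91% response: 323.57 / 0.91 = 355.58.
Round up → n = 356.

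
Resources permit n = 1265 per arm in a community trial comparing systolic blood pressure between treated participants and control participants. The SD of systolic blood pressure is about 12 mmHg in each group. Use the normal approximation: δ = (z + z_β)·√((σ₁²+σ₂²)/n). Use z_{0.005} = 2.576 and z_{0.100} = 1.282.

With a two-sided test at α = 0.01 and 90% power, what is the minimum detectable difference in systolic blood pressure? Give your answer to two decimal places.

Minimum detectable difference ≈ 1.84 mmHg

δ = (z_{α/2} + z_β) · √((σ₁²+σ₂²)/n)
  = (2.576 + 1.282) · √(288/1265)
  = 3.858 · √0.22767
  = 3.858 · 0.4771
  = 1.8408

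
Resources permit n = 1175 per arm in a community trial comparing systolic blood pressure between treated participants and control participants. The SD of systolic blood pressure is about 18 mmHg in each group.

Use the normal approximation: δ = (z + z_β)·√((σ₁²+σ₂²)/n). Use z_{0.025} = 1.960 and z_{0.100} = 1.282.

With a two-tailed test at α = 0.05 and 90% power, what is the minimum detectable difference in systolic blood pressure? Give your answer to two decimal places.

δ = (z_{α/2} + z_β) · √((σ₁²+σ₂²)/n)
  = (1.960 + 1.282) · √(648/1175)
  = 3.242 · √0.55149
  = 3.242 · 0.7426
  = 2.4076

Minimum detectable difference ≈ 2.41 mmHg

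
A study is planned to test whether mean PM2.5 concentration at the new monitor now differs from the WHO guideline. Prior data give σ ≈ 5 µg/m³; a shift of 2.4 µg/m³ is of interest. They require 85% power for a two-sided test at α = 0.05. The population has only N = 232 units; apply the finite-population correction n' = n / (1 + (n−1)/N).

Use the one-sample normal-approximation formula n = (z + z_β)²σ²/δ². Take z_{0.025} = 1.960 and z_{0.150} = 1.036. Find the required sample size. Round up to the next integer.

n = 34

n = (z_{α/2} + z_β)² · σ² / δ²
  = (1.960 + 1.036)² · 5² / 2.4²
  = 8.9760 · 25 / 5.76
  = 38.96
Finite-population correction (N = 232): 38.96 / (1 + (38.96 − 1)/232) = 33.48.
Round up → n = 34.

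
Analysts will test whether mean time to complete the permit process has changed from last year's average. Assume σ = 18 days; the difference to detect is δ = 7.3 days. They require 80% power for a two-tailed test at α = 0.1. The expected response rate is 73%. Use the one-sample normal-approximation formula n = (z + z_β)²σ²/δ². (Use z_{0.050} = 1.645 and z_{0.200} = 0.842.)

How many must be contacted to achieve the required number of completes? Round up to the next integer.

n = 52

n = (z_{α/2} + z_β)² · σ² / δ²
  = (1.645 + 0.842)² · 18² / 7.3²
  = 6.1852 · 324 / 53.29
  = 37.61
Adjust for 73% response: 37.61 / 0.73 = 51.51.
Round up → n = 52.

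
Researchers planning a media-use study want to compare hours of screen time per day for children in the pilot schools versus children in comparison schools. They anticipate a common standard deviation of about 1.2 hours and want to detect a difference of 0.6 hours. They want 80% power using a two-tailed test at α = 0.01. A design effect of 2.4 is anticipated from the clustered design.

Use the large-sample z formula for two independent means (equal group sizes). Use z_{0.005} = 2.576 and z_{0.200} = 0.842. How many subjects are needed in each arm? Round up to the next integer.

n = 225 per group

n = (z_{α/2} + z_β)² · (σ₁² + σ₂²) / δ²
  = (2.576 + 0.842)² · (2·1.2² = 2.88) / 0.6²
  = 11.6827 · 2.88 / 0.36
  = 93.46
Design effect: 2.4 × 93.46 = 224.31.
Round up → n = 225 per group.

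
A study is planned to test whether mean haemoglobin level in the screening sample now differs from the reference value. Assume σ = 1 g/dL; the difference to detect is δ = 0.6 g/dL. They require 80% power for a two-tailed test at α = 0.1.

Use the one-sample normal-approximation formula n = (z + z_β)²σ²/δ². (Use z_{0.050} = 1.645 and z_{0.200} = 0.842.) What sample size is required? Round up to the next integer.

n = 18

n = (z_{α/2} + z_β)² · σ² / δ²
  = (1.645 + 0.842)² · 1² / 0.6²
  = 6.1852 · 1 / 0.36
  = 17.18
Round up → n = 18.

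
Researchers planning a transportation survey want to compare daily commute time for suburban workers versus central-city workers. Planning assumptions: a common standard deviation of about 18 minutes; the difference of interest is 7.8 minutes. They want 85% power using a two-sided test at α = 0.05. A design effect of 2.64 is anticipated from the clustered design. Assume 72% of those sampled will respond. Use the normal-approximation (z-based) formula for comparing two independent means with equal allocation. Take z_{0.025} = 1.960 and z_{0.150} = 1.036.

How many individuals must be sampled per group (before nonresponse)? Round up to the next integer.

n = (z_{α/2} + z_β)² · (σ₁² + σ₂²) / δ²
  = (1.960 + 1.036)² · (2·18² = 648) / 7.8²
  = 8.9760 · 648 / 60.84
  = 95.60
Design effect: 2.64 × 95.60 = 252.39.
Adjust for 72% response: 252.39 / 0.72 = 350.54.
Round up → n = 351 per group.

n = 351 per group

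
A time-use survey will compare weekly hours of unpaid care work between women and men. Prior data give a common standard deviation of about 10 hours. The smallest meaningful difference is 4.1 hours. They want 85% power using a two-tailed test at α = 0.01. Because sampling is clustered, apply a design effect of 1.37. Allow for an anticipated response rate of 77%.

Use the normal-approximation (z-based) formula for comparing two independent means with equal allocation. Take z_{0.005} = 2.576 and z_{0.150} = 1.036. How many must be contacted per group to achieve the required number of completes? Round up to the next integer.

n = 277 per group

n = (z_{α/2} + z_β)² · (σ₁² + σ₂²) / δ²
  = (2.576 + 1.036)² · (2·10² = 200) / 4.1²
  = 13.0465 · 200 / 16.81
  = 155.22
Design effect: 1.37 × 155.22 = 212.66.
Adjust for 77% response: 212.66 / 0.77 = 276.18.
Round up → n = 277 per group.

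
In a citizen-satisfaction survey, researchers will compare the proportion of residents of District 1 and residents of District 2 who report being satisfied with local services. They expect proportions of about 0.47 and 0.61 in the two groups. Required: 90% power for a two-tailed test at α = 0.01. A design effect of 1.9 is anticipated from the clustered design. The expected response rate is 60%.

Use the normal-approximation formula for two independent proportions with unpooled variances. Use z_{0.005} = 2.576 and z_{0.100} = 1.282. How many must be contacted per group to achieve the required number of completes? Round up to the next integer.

n = (z_{α/2} + z_β)² · [p₁(1−p₁) + p₂(1−p₂)] / (p₁ − p₂)²
  = (2.576 + 1.282)² · (0.47·0.53 + 0.61·0.39) / (-0.14)²
  = (3.858)² · (0.2491 + 0.2379) / 0.0196
  = 14.8842 · 0.4870 / 0.0196
  = 369.83
Design effect: 1.9 × 369.83 = 702.67.
Adjust for 60% response: 702.67 / 0.60 = 1171.12.
Round up → n = 1172 per group.

n = 1172 per group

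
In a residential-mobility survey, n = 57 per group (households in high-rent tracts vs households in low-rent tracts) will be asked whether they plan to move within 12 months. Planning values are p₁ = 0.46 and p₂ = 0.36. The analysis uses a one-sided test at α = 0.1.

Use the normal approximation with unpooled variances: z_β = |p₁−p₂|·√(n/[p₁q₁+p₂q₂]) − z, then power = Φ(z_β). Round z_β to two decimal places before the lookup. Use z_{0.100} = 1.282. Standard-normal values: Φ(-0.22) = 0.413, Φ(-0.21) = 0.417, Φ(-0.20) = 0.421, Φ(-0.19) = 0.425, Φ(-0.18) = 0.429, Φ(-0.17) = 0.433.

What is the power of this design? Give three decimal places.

z_β = |p₁−p₂|·√(n/[p₁q₁+p₂q₂]) − z_α
    = 0.10 · √(57/0.4788) − 1.282
    = 0.10 · 10.9109 − 1.282
    = 1.0911 − 1.282 = -0.1909 → -0.19
Power = Φ(-0.19) = 0.425.

Power ≈ 0.425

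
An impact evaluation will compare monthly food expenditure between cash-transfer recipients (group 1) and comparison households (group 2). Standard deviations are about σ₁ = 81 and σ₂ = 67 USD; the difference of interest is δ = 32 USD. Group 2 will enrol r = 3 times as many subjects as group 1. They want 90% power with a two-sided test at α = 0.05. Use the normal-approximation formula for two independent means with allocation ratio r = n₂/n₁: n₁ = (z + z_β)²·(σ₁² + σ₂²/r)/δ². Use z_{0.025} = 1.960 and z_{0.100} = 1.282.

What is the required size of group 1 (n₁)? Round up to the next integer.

n₁ = 83

n₁ = (z_{α/2} + z_β)² · (σ₁² + σ₂²/r) / δ²
   = (1.960 + 1.282)² · (81² + 67²/3) / 32²
   = 10.5106 · (6561 + 1496.3) / 1024
   = 10.5106 · 8057.3 / 1024
   = 82.70
Round up → n₁ = 83; n₂ = r·n₁ = 3 × 83 = 249.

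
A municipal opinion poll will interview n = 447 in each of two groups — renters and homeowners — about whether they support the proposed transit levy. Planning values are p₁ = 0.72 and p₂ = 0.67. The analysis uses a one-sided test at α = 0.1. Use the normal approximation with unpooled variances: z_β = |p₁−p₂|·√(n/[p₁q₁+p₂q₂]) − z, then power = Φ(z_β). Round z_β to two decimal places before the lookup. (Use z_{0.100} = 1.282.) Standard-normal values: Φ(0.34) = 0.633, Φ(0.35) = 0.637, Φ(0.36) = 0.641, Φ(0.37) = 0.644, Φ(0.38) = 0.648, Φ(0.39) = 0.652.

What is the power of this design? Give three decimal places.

z_β = |p₁−p₂|·√(n/[p₁q₁+p₂q₂]) − z_α
    = 0.05 · √(447/0.4227) − 1.282
    = 0.05 · 32.5190 − 1.282
    = 1.6260 − 1.282 = 0.3440 → 0.34
Power = Φ(0.34) = 0.633.

Power ≈ 0.633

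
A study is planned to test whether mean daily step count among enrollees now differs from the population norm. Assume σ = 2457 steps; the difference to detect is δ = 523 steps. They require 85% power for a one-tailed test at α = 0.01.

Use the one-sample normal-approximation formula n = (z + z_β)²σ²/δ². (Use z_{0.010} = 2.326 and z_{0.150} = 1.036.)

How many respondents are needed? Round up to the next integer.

n = 250

n = (z_α + z_β)² · σ² / δ²
  = (2.326 + 1.036)² · 2457² / 523²
  = 11.3030 · 6036849 / 273529
  = 249.46
Round up → n = 250.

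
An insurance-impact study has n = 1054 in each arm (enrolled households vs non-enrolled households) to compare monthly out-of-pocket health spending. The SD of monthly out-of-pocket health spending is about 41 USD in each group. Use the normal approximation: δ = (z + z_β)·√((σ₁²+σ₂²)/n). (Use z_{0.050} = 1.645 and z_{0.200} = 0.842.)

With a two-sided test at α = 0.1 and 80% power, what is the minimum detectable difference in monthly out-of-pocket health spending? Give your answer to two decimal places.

δ = (z_{α/2} + z_β) · √((σ₁²+σ₂²)/n)
  = (1.645 + 0.842) · √(3362/1054)
  = 2.487 · √3.1898
  = 2.487 · 1.7860
  = 4.4418

Minimum detectable difference ≈ 4.44 USD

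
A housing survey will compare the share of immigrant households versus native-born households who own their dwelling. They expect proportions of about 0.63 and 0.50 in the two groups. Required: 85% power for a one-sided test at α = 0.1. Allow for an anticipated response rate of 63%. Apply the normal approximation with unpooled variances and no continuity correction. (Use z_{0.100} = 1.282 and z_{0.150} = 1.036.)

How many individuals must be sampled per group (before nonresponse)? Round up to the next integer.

n = (z_α + z_β)² · [p₁(1−p₁) + p₂(1−p₂)] / (p₁ − p₂)²
  = (1.282 + 1.036)² · (0.63·0.37 + 0.50·0.50) / (0.13)²
  = (2.318)² · (0.2331 + 0.2500) / 0.0169
  = 5.3731 · 0.4831 / 0.0169
  = 153.60
Adjust for 63% response: 153.60 / 0.63 = 243.80.
Round up → n = 244 per group.

n = 244 per group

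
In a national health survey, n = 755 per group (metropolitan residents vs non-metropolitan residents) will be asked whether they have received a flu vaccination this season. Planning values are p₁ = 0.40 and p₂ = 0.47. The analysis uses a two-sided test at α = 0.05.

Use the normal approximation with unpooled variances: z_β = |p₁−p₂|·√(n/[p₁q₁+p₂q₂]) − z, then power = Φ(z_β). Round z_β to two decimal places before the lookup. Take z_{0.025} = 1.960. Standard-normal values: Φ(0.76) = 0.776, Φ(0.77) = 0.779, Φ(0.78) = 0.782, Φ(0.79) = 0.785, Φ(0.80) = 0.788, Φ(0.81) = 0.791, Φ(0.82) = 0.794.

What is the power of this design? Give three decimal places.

Power ≈ 0.785

z_β = |p₁−p₂|·√(n/[p₁q₁+p₂q₂]) − z_{α/2}
    = 0.07 · √(755/0.4891) − 1.960
    = 0.07 · 39.2893 − 1.960
    = 2.7503 − 1.960 = 0.7903 → 0.79
Power = Φ(0.79) = 0.785.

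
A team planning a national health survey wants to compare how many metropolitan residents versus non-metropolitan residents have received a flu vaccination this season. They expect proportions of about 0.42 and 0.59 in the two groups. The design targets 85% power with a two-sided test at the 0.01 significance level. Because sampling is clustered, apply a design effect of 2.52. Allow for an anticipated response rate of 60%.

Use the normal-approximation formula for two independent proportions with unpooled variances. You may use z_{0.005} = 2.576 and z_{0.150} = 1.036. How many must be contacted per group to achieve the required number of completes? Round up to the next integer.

n = (z_{α/2} + z_β)² · [p₁(1−p₁) + p₂(1−p₂)] / (p₁ − p₂)²
  = (2.576 + 1.036)² · (0.42·0.58 + 0.59·0.41) / (-0.17)²
  = (3.612)² · (0.2436 + 0.2419) / 0.0289
  = 13.0465 · 0.4855 / 0.0289
  = 219.17
Design effect: 2.52 × 219.17 = 552.32.
Adjust for 60% response: 552.32 / 0.60 = 920.53.
Round up → n = 921 per group.

n = 921 per group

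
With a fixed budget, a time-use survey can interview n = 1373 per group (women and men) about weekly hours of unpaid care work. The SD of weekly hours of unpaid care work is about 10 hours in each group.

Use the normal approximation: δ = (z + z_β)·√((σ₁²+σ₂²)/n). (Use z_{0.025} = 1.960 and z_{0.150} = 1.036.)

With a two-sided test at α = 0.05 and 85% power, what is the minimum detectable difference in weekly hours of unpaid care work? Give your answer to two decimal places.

δ = (z_{α/2} + z_β) · √((σ₁²+σ₂²)/n)
  = (1.960 + 1.036) · √(200/1373)
  = 2.996 · √0.14567
  = 2.996 · 0.3817
  = 1.1435

Minimum detectable difference ≈ 1.14 hours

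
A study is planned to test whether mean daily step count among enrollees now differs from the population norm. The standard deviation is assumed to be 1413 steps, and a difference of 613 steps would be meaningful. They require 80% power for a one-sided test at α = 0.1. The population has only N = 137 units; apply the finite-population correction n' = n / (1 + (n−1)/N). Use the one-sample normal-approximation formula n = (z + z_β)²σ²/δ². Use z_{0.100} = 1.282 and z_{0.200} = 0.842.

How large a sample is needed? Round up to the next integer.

n = (z_α + z_β)² · σ² / δ²
  = (1.282 + 0.842)² · 1413² / 613²
  = 4.5114 · 1996569 / 375769
  = 23.97
Finite-population correction (N = 137): 23.97 / (1 + (23.97 − 1)/137) = 20.53.
Round up → n = 21.

n = 21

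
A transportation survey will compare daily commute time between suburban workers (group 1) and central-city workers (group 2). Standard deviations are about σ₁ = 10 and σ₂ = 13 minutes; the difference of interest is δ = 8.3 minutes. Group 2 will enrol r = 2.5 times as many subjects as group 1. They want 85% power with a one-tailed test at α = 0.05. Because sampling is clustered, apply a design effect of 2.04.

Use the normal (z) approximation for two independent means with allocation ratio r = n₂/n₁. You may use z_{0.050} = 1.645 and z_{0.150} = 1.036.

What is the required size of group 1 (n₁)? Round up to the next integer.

n₁ = (z_α + z_β)² · (σ₁² + σ₂²/r) / δ²
   = (1.645 + 1.036)² · (10² + 13²/2.5) / 8.3²
   = 7.1878 · (100 + 67.6) / 68.89
   = 7.1878 · 167.6 / 68.89
   = 17.49
Design effect: 2.04 × 17.49 = 35.67.
Round up → n₁ = 36; n₂ = r·n₁ = 2.5 × 36 = 90.

n₁ = 36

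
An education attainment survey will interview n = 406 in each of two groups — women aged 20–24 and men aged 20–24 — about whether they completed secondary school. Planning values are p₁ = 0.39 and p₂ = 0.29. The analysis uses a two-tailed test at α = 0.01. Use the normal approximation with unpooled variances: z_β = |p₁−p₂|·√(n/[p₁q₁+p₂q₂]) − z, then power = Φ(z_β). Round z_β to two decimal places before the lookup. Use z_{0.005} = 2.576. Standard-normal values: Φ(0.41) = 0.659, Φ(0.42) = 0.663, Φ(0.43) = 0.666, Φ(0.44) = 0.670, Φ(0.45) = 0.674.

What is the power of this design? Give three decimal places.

z_β = |p₁−p₂|·√(n/[p₁q₁+p₂q₂]) − z_{α/2}
    = 0.10 · √(406/0.4438) − 2.576
    = 0.10 · 30.2461 − 2.576
    = 3.0246 − 2.576 = 0.4486 → 0.45
Power = Φ(0.45) = 0.674.

Power ≈ 0.674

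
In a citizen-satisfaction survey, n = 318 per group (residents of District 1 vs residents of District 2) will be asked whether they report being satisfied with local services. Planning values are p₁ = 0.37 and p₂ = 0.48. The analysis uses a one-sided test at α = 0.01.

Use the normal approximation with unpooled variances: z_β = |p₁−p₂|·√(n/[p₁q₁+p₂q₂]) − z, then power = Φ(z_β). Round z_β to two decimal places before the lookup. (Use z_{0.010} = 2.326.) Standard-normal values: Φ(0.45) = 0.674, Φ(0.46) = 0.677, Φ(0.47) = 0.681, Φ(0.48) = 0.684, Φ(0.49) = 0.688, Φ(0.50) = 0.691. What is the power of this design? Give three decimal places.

z_β = |p₁−p₂|·√(n/[p₁q₁+p₂q₂]) − z_α
    = 0.11 · √(318/0.4827) − 2.326
    = 0.11 · 25.6670 − 2.326
    = 2.8234 − 2.326 = 0.4974 → 0.50
Power = Φ(0.50) = 0.691.

Power ≈ 0.691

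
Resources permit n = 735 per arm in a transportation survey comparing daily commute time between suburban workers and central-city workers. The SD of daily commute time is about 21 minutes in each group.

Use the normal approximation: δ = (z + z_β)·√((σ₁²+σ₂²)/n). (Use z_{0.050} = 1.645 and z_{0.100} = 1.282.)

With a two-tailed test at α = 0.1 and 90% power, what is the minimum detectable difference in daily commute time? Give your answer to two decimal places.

δ = (z_{α/2} + z_β) · √((σ₁²+σ₂²)/n)
  = (1.645 + 1.282) · √(882/735)
  = 2.927 · √1.2
  = 2.927 · 1.0954
  = 3.2064

Minimum detectable difference ≈ 3.21 minutes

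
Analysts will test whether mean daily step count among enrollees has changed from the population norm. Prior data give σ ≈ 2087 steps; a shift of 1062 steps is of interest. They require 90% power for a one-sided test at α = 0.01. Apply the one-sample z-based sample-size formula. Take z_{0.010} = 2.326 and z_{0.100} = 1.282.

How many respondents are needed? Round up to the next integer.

n = 51

n = (z_α + z_β)² · σ² / δ²
  = (2.326 + 1.282)² · 2087² / 1062²
  = 13.0177 · 4355569 / 1127844
  = 50.27
Round up → n = 51.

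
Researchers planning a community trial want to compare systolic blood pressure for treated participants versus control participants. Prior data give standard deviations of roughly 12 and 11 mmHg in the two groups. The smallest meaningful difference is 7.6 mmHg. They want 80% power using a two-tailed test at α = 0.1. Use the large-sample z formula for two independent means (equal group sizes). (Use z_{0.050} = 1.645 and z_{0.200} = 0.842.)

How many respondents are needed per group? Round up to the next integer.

n = (z_{α/2} + z_β)² · (σ₁² + σ₂²) / δ²
  = (1.645 + 0.842)² · (12² + 11² = 265) / 7.6²
  = 6.1852 · 265 / 57.76
  = 28.38
Round up → n = 29 per group.

n = 29 per group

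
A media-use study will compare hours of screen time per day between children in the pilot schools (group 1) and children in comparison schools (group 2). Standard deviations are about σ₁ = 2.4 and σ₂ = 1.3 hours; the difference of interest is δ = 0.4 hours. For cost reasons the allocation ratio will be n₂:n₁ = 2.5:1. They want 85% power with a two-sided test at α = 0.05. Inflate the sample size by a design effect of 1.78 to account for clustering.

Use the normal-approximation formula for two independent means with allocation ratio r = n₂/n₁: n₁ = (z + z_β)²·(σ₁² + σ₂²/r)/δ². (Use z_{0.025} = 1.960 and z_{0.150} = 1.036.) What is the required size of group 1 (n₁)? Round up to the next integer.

n₁ = 643

n₁ = (z_{α/2} + z_β)² · (σ₁² + σ₂²/r) / δ²
   = (1.960 + 1.036)² · (2.4² + 1.3²/2.5) / 0.4²
   = 8.9760 · (5.76 + 0.676) / 0.16
   = 8.9760 · 6.436 / 0.16
   = 361.06
Design effect: 1.78 × 361.06 = 642.69.
Round up → n₁ = 643; n₂ = r·n₁ = 2.5 × 643 = 1608.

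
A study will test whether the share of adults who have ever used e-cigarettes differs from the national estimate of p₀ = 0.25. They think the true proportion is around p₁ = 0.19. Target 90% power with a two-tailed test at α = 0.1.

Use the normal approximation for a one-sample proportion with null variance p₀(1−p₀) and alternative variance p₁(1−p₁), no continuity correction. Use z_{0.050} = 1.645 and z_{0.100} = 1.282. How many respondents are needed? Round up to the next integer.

n = 411

n = [z_{α/2}·√(p₀q₀) + z_β·√(p₁q₁)]² / (p₁ − p₀)²
  = [1.645·√(0.25·0.75) + 1.282·√(0.19·0.81)]² / (-0.06)²
  = [1.645·0.4330 + 1.282·0.3923]² / 0.0036
  = [1.2152]² / 0.0036
  = 410.22
Round up → n = 411.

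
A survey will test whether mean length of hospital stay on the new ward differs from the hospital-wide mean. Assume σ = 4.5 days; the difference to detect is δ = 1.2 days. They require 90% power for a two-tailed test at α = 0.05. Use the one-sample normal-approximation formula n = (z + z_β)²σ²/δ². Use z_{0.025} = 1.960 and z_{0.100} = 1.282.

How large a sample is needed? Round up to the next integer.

n = 148

n = (z_{α/2} + z_β)² · σ² / δ²
  = (1.960 + 1.282)² · 4.5² / 1.2²
  = 10.5106 · 20.25 / 1.44
  = 147.80
Round up → n = 148.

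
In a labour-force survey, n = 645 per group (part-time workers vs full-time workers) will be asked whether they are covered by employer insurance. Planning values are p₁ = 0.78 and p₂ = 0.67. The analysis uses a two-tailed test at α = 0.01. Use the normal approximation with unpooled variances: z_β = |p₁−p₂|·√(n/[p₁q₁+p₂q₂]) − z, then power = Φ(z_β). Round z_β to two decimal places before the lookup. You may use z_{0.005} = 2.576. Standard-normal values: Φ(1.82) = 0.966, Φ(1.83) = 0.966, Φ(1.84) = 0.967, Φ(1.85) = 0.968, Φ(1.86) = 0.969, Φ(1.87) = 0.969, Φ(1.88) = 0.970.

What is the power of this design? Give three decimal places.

Power ≈ 0.970

z_β = |p₁−p₂|·√(n/[p₁q₁+p₂q₂]) − z_{α/2}
    = 0.11 · √(645/0.3927) − 2.576
    = 0.11 · 40.5275 − 2.576
    = 4.4580 − 2.576 = 1.8820 → 1.88
Power = Φ(1.88) = 0.970.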